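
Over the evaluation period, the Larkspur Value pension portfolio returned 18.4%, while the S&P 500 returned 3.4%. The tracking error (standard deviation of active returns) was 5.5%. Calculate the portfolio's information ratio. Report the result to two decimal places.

2.73

IR = (Rp − Rb) / TE = (18.4% − 3.4%) / 5.5% = 15.00% / 5.5% = 2.7273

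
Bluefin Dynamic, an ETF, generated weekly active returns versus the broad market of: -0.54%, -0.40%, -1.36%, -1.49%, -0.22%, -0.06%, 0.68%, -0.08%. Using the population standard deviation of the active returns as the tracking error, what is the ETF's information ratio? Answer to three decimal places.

-0.652

r̄ = (-0.54 − 0.4 − 1.36 − 1.49 − 0.22 − 0.06 + 0.68 − 0.08) / 8 = -3.470 / 8 = -0.4338%
Σ(r − r̄)² = (-0.54 − (-0.4338))² + (-0.4 − (-0.4338))² + … = 3.5370
σ = √[3.5370 / 8] = 0.6649%
IR = r̄ / tracking error = -0.4338 / 0.6649 = -0.6524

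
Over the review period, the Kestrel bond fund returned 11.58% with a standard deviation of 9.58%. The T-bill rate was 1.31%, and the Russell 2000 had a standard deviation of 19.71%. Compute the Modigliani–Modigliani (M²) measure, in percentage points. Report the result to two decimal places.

Sharpe = (Rp − Rf) / σp = (11.58% − 1.31%) / 9.58% = 1.0720
M² = Rf + Sharpe × σm = 1.31% + 1.0720 × 19.71% = 22.4391%

22.44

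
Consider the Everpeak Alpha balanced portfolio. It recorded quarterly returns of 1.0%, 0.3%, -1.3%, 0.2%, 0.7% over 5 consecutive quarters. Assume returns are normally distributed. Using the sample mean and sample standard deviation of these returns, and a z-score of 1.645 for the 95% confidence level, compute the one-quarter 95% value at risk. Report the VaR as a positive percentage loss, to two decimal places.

1.28

r̄ = (1 + 0.3 − 1.3 + 0.2 + 0.7) / 5 = 0.90 / 5 = 0.1800%
Sample std dev = √[3.1480 / 4] = 0.8871%
VaR = −(r̄ − z·σ) = −(0.1800 − 1.645 × 0.8871) = −(-1.2793) = 1.2793%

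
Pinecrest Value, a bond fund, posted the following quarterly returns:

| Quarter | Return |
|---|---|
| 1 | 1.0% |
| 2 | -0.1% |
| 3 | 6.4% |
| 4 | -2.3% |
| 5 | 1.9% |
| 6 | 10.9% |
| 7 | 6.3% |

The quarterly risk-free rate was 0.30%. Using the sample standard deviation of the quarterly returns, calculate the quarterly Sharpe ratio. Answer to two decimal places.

0.68

r̄ = (1 − 0.1 + 6.4 − 2.3 + 1.9 + 10.9 + 6.3) / 7 = 3.4429%
Σ(r − r̄)² = (1 − 3.4429)² + (-0.1 − 3.4429)² + … = 126.3971
sample σ = √(126.3971 / 6) = √21.0662 = 4.5898%
Sharpe = (r̄ − rf) / σ = (3.4429 − 0.3) / 4.5898 = 3.1429 / 4.5898 = 0.6848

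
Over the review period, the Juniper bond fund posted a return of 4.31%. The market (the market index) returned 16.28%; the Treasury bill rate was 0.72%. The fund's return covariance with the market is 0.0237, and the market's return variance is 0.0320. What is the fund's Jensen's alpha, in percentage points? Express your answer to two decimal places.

-7.93

β = Cov / Var = 0.0237 / 0.0320 = 0.7406
E[R] = Rf + β(Rm − Rf) = 0.72% + 0.7406 × (16.28% − 0.72%) = 12.2437%
α = Rp − E[R] = 4.31% − 12.2437% = -7.9337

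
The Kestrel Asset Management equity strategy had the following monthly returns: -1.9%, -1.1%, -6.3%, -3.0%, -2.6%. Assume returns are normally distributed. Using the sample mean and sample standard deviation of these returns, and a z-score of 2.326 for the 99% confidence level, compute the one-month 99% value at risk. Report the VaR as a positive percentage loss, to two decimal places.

7.61

Mean return r̄ = -14.90 / 5 = -2.9800%
Sample σ = √[Σ(r − r̄)² / 4] = √[15.8680 / 4] = √3.9670 = 1.9917%
VaR = −(r̄ − z·σ) = −(-2.9800 − 2.326 × 1.9917) = −(-7.6127) = 7.6127%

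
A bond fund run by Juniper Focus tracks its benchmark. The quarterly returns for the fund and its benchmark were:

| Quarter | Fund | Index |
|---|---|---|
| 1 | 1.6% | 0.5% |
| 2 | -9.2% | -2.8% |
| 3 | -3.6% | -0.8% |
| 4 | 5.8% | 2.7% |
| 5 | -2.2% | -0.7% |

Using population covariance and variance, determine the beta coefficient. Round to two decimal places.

r̄p = -1.5200%,  r̄m = -0.2200%
Cov = Σ(rp − r̄p)(rm − r̄m) / 5 = 8.9936
Var(rm) = Σ(rm − r̄m)² / 5 = 3.2536
β = Cov / Var = 8.9936 / 3.2536 = 2.7642

2.76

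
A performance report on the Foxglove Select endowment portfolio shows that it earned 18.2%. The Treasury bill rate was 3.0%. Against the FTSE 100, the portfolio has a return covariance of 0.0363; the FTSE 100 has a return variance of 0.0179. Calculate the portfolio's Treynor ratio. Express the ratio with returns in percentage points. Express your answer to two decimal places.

7.50

β = Cov / Var = 0.0363 / 0.0179 = 2.0279
Treynor = (Rp − Rf) / β = (18.2% − 3.0%) / 2.0279 = 15.20 / 2.0279 = 7.4954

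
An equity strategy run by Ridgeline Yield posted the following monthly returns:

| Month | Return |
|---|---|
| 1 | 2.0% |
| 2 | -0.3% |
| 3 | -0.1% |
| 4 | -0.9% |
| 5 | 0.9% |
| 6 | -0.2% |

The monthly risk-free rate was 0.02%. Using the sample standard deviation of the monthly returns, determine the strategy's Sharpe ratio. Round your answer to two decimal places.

0.20

r̄ = (2 − 0.3 − 0.1 − 0.9 + 0.9 − 0.2) / 6 = 0.2333%
Sample σ = √[Σ(r − r̄)² / 5] = √[5.4333 / 5] = √1.0867 = 1.0424%
Sharpe = (r̄ − rf) / σ = (0.2333 − 0.02) / 1.0424 = 0.2133 / 1.0424 = 0.2046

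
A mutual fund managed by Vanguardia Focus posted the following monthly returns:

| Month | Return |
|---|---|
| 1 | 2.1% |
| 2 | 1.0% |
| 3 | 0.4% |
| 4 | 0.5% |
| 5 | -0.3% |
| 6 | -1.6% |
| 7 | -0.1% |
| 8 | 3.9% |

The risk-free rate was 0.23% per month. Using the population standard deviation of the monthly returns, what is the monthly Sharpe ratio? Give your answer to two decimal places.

0.33

r̄ = (2.1 + 1 + 0.4 + 0.5 − 0.3 − 1.6 − 0.1 + 3.9) / 8 = 5.90 / 8 = 0.7375%
Σ(r − r̄)² = (2.1 − 0.7375)² + (1 − 0.7375)² + … = 19.3388
σ = √[19.3388 / 8] = 1.5548%
Sharpe = (r̄ − rf) / σ = (0.7375 − 0.23) / 1.5548 = 0.5075 / 1.5548 = 0.3264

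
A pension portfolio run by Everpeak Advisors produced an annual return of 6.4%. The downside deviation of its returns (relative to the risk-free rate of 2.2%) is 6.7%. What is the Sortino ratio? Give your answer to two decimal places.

0.63

Sortino = (Rp − Rf) / σd = (6.4% − 2.2%) / 6.7% = 4.20% / 6.7% = 0.6269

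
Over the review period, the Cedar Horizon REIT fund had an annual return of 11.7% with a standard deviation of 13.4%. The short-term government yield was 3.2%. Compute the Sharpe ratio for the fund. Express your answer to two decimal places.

Sharpe = (Rp − Rf) / σp = (11.7% − 3.2%) / 13.4% = 8.50% / 13.4% = 0.6343

0.63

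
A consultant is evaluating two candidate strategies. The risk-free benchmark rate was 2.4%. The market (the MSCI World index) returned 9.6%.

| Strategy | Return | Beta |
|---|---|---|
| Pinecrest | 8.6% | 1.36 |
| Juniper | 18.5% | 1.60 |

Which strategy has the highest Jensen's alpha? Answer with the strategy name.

Pinecrest: α = 8.6% − [2.4% + 1.36 × (9.6% − 2.4%)] = -3.592
Juniper: α = 18.5% − [2.4% + 1.60 × (9.6% − 2.4%)] = 4.580
Highest: Juniper (4.580).

Juniper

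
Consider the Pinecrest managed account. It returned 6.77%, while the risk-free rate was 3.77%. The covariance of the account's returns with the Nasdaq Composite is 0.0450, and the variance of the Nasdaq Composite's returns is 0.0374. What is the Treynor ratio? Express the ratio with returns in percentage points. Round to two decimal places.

β = Cov / Var = 0.0450 / 0.0374 = 1.2032
Treynor = (Rp − Rf) / β = (6.77% − 3.77%) / 1.2032 = 3.00 / 1.2032 = 2.4934

2.49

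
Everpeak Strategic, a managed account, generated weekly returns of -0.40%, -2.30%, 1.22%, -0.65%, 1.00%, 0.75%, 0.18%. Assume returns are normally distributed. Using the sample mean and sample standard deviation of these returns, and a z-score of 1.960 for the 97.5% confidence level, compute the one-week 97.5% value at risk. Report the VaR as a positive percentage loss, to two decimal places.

2.42

Mean return r̄ = -0.200 / 7 = -0.0286%
Σ(r − r̄)² = (-0.4 − (-0.0286))² + (-2.3 − (-0.0286))² + … = 8.9501
sample σ = √(8.9501 / 6) = √1.4917 = 1.2214%
VaR = −(r̄ − z·σ) = −(-0.0286 − 1.960 × 1.2214) = −(-2.4225) = 2.4225%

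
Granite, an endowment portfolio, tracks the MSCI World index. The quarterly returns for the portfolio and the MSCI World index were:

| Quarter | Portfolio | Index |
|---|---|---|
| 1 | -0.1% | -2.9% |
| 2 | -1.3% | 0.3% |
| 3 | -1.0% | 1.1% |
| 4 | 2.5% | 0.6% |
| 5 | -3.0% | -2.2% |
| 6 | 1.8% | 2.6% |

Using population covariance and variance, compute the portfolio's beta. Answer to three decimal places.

0.531

r̄p = -0.1833%,  r̄m = -0.0833%
Cov = Σ(rp − r̄p)(rm − r̄m) / 6 = 1.9147
Var(rm) = Σ(rm − r̄m)² / 6 = 3.6047
β = Cov / Var = 1.9147 / 3.6047 = 0.5312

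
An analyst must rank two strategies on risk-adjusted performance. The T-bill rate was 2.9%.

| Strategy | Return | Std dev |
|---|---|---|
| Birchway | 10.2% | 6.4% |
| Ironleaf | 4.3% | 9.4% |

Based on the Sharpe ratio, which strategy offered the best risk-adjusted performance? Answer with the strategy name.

Birchway: Sharpe ratio = (10.2% − 2.9%) / 6.4% = 1.141
Ironleaf: Sharpe ratio = (4.3% − 2.9%) / 9.4% = 0.149
Highest: Birchway (1.141).

Birchway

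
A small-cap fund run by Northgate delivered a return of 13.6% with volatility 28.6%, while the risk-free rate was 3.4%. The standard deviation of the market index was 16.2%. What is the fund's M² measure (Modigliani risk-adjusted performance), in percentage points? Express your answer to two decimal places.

9.18

Sharpe = (Rp − Rf) / σp = (13.6% − 3.4%) / 28.6% = 0.3566
M² = Rf + Sharpe × σm = 3.4% + 0.3566 × 16.2% = 9.1769%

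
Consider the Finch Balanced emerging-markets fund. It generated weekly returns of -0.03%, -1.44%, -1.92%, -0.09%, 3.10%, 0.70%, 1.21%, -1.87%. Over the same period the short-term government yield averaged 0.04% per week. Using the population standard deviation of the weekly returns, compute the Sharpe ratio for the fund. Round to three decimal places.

Mean return r̄ = -0.340 / 8 = -0.0425%
Σ(r − r̄)² = (-0.03 − (-0.0425))² + (-1.44 − (-0.0425))² + (-1.92 − (-0.0425))² + … = 20.8156
population σ = √(20.8156 / 8) = √2.6020 = 1.6131%
Sharpe = (r̄ − rf) / σ = (-0.0425 − 0.04) / 1.6131 = -0.0825 / 1.6131 = -0.0511

-0.051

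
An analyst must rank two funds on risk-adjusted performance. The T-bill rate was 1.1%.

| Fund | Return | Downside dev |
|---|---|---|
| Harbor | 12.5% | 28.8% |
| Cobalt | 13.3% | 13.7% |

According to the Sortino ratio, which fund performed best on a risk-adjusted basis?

Harbor: Sortino ratio = (12.5% − 1.1%) / 28.8% = 0.396
Cobalt: Sortino ratio = (13.3% − 1.1%) / 13.7% = 0.891
Highest: Cobalt (0.891).

Cobalt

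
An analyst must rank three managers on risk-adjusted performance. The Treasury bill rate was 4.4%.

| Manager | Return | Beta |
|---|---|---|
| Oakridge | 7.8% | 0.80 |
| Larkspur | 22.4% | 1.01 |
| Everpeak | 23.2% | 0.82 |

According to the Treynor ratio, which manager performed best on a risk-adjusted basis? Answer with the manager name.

Oakridge: Treynor = (7.8% − 4.4%) / 0.80 = 4.250
Larkspur: Treynor = (22.4% − 4.4%) / 1.01 = 17.822
Everpeak: Treynor = (23.2% − 4.4%) / 0.82 = 22.927
Highest: Everpeak (22.927).

Everpeak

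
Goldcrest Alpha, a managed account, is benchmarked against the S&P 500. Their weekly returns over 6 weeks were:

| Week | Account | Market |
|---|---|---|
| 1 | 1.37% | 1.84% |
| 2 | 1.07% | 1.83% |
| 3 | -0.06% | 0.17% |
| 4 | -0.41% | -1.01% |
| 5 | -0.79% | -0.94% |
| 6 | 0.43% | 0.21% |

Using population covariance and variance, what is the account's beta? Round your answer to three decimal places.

0.646

r̄p = 0.2683%,  r̄m = 0.3500%
Cov = Σ(rp − r̄p)(rm − r̄m) / 6 = 0.8587
Var(rm) = Σ(rm − r̄m)² / 6 = 1.3294
β = Cov / Var = 0.8587 / 1.3294 = 0.6459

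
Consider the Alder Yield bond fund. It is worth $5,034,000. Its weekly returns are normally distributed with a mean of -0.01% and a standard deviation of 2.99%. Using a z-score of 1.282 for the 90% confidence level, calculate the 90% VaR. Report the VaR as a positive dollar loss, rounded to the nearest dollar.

$193,466

Return at the 90% tail: μ − z·σ = -0.01% − 1.282 × 2.99% = -0.01 − 3.83318 = -3.84318%
VaR = −(-3.84318%) × $5,034,000 = 3.84318% × $5,034,000 = $193,466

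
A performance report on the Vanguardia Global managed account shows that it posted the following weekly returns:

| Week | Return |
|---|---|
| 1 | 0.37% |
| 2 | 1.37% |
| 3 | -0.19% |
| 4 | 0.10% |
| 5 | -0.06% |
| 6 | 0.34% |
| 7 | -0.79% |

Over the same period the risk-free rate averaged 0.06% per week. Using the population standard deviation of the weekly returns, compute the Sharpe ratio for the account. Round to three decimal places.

0.168

μ = (0.37 + 1.37 − 0.19 + 0.1 − 0.06 + 0.34 − 0.79) / 7 = 0.1629%
Population std dev = √[2.6175 / 7] = 0.6115%
Sharpe = (μ − rf) / σ = (0.1629 − 0.06) / 0.6115 = 0.1029 / 0.6115 = 0.1683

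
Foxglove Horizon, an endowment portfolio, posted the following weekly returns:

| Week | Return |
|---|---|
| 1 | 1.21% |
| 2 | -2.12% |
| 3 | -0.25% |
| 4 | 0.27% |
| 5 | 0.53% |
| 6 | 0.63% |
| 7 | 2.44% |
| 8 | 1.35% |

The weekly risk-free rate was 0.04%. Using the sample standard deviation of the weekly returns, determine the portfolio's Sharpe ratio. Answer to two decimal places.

0.35

r̄ = (1.21 − 2.12 − 0.25 + 0.27 + 0.53 + 0.63 + 2.44 + 1.35) / 8 = 0.5075%
Σ(r − r̄)² = 12.4874; sample σ = √(12.4874/7) = 1.3356%
Sharpe = (r̄ − rf) / σ = (0.5075 − 0.04) / 1.3356 = 0.4675 / 1.3356 = 0.3500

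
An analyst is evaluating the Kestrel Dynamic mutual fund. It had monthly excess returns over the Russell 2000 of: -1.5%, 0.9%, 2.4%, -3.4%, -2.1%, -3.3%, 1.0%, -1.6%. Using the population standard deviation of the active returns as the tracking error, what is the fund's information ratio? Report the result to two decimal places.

-0.47

μ = (-1.5 + 0.9 + 2.4 − 3.4 − 2.1 − 3.3 + 1 − 1.6) / 8 = -0.9500%
Population std dev = √[32.0200 / 8] = 2.0006%
IR = μ / tracking error = -0.9500 / 2.0006 = -0.4749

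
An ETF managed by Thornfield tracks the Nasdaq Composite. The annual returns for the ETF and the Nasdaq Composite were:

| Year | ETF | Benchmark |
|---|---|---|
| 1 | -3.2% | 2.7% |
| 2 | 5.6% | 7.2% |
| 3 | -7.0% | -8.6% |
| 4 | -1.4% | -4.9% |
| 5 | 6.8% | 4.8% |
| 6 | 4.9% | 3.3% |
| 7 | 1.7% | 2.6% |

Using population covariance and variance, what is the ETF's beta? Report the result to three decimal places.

r̄p = 1.0571%,  r̄m = 1.0143%
Cov = Σ(rp − r̄p)(rm − r̄m) / 7 = 20.6378
Var(rm) = Σ(rm − r̄m)² / 7 = 27.2269
β = Cov / Var = 20.6378 / 27.2269 = 0.7580

0.758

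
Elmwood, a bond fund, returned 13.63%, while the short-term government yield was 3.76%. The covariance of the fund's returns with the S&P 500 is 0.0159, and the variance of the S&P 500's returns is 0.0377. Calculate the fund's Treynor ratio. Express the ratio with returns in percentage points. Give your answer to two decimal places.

23.40

β = Cov / Var = 0.0159 / 0.0377 = 0.4218
Treynor = (Rp − Rf) / β = (13.63% − 3.76%) / 0.4218 = 9.87 / 0.4218 = 23.3997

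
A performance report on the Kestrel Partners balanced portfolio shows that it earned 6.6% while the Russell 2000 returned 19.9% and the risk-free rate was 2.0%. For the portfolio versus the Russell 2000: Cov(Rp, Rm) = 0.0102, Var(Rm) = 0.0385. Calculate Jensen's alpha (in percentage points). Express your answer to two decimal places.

β = Cov / Var = 0.0102 / 0.0385 = 0.2649
E[R] = Rf + β(Rm − Rf) = 2.0% + 0.2649 × (19.9% − 2.0%) = 6.7417%
α = Rp − E[R] = 6.6% − 6.7417% = -0.1417

-0.14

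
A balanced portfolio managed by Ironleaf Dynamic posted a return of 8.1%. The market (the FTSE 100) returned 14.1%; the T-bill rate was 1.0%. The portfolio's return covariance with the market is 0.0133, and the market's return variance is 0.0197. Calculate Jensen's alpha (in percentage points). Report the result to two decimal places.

β = Cov / Var = 0.0133 / 0.0197 = 0.6751
E[R] = Rf + β(Rm − Rf) = 1.0% + 0.6751 × (14.1% − 1.0%) = 9.8438%
α = Rp − E[R] = 8.1% − 9.8438% = -1.7438

-1.74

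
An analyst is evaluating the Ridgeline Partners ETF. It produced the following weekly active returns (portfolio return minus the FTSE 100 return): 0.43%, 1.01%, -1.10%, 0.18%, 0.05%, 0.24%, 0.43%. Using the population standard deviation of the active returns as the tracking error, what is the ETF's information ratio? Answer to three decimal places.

0.298

μ = (0.43 + 1.01 − 1.1 + 0.18 + 0.05 + 0.24 + 0.43) / 7 = 0.1771%
Σ(r − μ)² = (0.43 − 0.1771)² + (1.01 − 0.1771)² + (-1.1 − 0.1771)² + … = 2.4727
σ = √[2.4727 / 7] = 0.5943%
IR = μ / tracking error = 0.1771 / 0.5943 = 0.2980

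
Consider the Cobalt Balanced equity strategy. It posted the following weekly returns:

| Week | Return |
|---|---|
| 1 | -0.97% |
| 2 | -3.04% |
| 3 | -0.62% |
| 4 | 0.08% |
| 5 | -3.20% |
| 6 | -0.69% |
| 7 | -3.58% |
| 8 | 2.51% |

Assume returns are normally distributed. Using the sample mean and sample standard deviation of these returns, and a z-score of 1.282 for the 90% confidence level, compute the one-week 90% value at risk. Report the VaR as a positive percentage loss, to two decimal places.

μ = (-0.97 − 3.04 − 0.62 + 0.08 − 3.2 − 0.69 − 3.58 + 2.51) / 8 = -1.1888%
Sample σ = √[Σ(r − μ)² / 7] = √[29.1009 / 7] = √4.1573 = 2.0389%
VaR = −(μ − z·σ) = −(-1.1888 − 1.282 × 2.0389) = −(-3.8027) = 3.8027%

3.80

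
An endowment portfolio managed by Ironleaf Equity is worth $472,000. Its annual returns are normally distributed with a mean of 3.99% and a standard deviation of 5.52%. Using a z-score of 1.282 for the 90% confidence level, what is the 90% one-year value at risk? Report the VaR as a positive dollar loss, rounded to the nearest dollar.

$14,569

Return at the 90% tail: μ − z·σ = 3.99% − 1.282 × 5.52% = 3.99 − 7.07664 = -3.08664%
VaR = −(-3.08664%) × $472,000 = 3.08664% × $472,000 = $14,569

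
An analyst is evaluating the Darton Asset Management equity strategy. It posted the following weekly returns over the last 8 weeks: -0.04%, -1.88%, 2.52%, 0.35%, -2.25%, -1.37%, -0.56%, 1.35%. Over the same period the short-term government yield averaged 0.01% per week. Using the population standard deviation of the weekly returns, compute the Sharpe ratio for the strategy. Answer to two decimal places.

-0.16

Mean return μ = -1.880 / 8 = -0.2350%
Σ(r − μ)² = 18.6426; population σ = √(18.6426/8) = 1.5265%
Sharpe = (μ − rf) / σ = (-0.2350 − 0.01) / 1.5265 = -0.2450 / 1.5265 = -0.1605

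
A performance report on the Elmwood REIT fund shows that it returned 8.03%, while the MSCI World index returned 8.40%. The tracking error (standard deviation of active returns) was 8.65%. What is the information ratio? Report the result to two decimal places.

-0.04

IR = (Rp − Rb) / TE = (8.03% − 8.40%) / 8.65% = -0.37% / 8.65% = -0.0428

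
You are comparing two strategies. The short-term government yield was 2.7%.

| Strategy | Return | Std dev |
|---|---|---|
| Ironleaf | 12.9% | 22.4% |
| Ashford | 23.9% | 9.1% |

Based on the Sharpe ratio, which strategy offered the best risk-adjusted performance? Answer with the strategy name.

Ironleaf: Sharpe ratio = (12.9% − 2.7%) / 22.4% = 0.455
Ashford: Sharpe ratio = (23.9% − 2.7%) / 9.1% = 2.330
Highest: Ashford (2.330).

Ashford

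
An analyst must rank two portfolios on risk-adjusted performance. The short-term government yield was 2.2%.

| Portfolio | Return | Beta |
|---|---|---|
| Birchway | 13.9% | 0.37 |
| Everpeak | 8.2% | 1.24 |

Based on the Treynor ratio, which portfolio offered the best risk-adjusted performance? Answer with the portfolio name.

Birchway: Treynor = (13.9% − 2.2%) / 0.37 = 31.622
Everpeak: Treynor = (8.2% − 2.2%) / 1.24 = 4.839
Highest: Birchway (31.622).

Birchway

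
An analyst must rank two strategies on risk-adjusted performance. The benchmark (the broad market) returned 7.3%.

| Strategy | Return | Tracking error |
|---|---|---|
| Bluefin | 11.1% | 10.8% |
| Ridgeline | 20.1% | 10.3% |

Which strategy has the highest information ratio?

Ridgeline

Bluefin: IR = (11.1% − 7.3%) / 10.8% = 0.352
Ridgeline: IR = (20.1% − 7.3%) / 10.3% = 1.243
Highest: Ridgeline (1.243).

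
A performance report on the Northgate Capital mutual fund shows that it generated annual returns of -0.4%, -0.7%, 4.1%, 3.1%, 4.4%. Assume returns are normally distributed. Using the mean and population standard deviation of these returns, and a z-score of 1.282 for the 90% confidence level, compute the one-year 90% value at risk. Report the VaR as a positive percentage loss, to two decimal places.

0.73

r̄ = (-0.4 − 0.7 + 4.1 + 3.1 + 4.4) / 5 = 2.1000%
Σ(r − r̄)² = 24.3800; population σ = √(24.3800/5) = 2.2082%
VaR = −(r̄ − z·σ) = −(2.1000 − 1.282 × 2.2082) = −(-0.7309) = 0.7309%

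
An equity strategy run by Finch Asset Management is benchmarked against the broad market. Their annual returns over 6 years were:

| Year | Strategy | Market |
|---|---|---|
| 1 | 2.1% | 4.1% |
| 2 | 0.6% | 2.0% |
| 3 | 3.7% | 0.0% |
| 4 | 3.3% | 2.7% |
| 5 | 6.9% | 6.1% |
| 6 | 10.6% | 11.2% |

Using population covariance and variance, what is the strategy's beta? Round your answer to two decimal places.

r̄p = 4.5333%,  r̄m = 4.3500%
Cov = Σ(rp − r̄p)(rm − r̄m) / 6 = 10.2017
Var(rm) = Σ(rm − r̄m)² / 6 = 12.8692
β = Cov / Var = 10.2017 / 12.8692 = 0.7927

0.79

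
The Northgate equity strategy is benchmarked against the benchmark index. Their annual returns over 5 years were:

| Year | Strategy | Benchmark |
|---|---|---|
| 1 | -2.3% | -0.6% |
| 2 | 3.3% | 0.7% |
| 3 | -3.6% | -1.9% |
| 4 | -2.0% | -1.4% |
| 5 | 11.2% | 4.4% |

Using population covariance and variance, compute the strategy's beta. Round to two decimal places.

2.39

r̄p = 1.3200%,  r̄m = 0.2400%
Cov = Σ(rp − r̄p)(rm − r̄m) / 5 = 12.2052
Var(rm) = Σ(rm − r̄m)² / 5 = 5.0984
β = Cov / Var = 12.2052 / 5.0984 = 2.3939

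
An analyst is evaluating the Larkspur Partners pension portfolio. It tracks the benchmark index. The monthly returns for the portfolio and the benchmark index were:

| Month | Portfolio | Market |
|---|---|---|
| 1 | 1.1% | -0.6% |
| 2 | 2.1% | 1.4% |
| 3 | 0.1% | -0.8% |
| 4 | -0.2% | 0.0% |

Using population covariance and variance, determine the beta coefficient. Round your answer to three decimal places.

r̄p = 0.7750%,  r̄m = 0.0000%
Cov = Σ(rp − r̄p)(rm − r̄m) / 4 = 0.5500
Var(rm) = Σ(rm − r̄m)² / 4 = 0.7400
β = Cov / Var = 0.5500 / 0.7400 = 0.7432

0.743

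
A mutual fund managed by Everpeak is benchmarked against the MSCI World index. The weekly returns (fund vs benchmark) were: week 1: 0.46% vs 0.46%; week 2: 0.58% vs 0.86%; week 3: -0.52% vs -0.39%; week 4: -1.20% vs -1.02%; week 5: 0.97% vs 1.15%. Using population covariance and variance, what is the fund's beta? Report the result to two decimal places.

r̄p = 0.0580%,  r̄m = 0.2120%
Cov = Σ(rp − r̄p)(rm − r̄m) / 5 = 0.6382
Var(rm) = Σ(rm − r̄m)² / 5 = 0.6483
β = Cov / Var = 0.6382 / 0.6483 = 0.9844

0.98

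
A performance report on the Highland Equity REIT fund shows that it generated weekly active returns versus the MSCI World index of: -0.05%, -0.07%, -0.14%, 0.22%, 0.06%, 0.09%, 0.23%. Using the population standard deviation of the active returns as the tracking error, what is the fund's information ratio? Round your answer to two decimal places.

0.37

μ = (-0.05 − 0.07 − 0.14 + 0.22 + 0.06 + 0.09 + 0.23) / 7 = 0.0486%
Σ(r − μ)² = (-0.05 − 0.0486)² + (-0.07 − 0.0486)² + … = 0.1235
population σ = √(0.1235 / 7) = √0.0176 = 0.1327%
IR = μ / tracking error = 0.0486 / 0.1327 = 0.3662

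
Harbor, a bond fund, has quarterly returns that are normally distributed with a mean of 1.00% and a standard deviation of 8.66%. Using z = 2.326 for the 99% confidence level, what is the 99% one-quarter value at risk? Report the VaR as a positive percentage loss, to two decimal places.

VaR (as % loss) = −(μ − z·σ) = −(1.00% − 2.326 × 8.66%) = −(-19.14316%) = 19.14316%

19.14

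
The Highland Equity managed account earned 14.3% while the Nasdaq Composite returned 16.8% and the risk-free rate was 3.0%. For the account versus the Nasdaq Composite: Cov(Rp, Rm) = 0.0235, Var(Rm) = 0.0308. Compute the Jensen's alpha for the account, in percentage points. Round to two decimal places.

β = Cov / Var = 0.0235 / 0.0308 = 0.7630
E[R] = Rf + β(Rm − Rf) = 3.0% + 0.7630 × (16.8% − 3.0%) = 13.5294%
α = Rp − E[R] = 14.3% − 13.5294% = 0.7706

0.77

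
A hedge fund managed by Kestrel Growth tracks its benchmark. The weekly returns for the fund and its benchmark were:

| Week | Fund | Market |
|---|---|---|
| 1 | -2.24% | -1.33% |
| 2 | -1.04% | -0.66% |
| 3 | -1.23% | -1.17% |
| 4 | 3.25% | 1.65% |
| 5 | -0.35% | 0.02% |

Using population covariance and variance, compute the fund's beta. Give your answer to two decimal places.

r̄p = -0.3220%,  r̄m = -0.2980%
Cov = Σ(rp − r̄p)(rm − r̄m) / 5 = 1.9961
Var(rm) = Σ(rm − r̄m)² / 5 = 1.1705
β = Cov / Var = 1.9961 / 1.1705 = 1.7053

1.71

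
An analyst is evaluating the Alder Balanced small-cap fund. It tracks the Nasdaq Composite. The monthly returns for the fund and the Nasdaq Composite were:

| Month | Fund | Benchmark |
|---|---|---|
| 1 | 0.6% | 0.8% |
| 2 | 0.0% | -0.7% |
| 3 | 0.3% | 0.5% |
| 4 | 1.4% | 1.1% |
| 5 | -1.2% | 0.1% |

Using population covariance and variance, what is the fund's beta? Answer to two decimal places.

r̄p = 0.2200%,  r̄m = 0.3600%
Cov = Σ(rp − r̄p)(rm − r̄m) / 5 = 0.3308
Var(rm) = Σ(rm − r̄m)² / 5 = 0.3904
β = Cov / Var = 0.3308 / 0.3904 = 0.8473

0.85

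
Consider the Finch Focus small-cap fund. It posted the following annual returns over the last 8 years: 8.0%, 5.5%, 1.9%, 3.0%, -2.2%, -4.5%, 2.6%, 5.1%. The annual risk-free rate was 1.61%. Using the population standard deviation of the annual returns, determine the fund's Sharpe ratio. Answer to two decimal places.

0.21

Mean return r̄ = 19.40 / 8 = 2.4250%
Population σ = √[Σ(r − r̄)² / 8] = √[117.6750 / 8] = √14.7094 = 3.8353%
Sharpe = (r̄ − rf) / σ = (2.4250 − 1.61) / 3.8353 = 0.8150 / 3.8353 = 0.2125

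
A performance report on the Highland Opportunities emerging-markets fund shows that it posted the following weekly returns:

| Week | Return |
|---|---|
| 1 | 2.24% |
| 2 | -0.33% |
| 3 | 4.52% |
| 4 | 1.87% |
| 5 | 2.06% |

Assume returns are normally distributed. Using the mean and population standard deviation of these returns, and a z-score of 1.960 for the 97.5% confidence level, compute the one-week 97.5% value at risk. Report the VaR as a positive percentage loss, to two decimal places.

0.94

μ = (2.24 − 0.33 + 4.52 + 1.87 + 2.06) / 5 = 2.0720%
Σ(r − μ)² = 11.8315; population σ = √(11.8315/5) = 1.5383%
VaR = −(μ − z·σ) = −(2.0720 − 1.960 × 1.5383) = −(-0.9431) = 0.9431%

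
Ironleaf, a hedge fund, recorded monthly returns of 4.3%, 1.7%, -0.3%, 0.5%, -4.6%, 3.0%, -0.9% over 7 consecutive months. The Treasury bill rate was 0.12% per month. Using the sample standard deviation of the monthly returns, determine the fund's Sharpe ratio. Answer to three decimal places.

0.141

Mean return r̄ = 3.70 / 7 = 0.5286%
Σ(r − r̄)² = (4.3 − 0.5286)² + (1.7 − 0.5286)² + … = 50.7343
sample σ = √(50.7343 / 6) = √8.4557 = 2.9079%
Sharpe = (r̄ − rf) / σ = (0.5286 − 0.12) / 2.9079 = 0.4086 / 2.9079 = 0.1405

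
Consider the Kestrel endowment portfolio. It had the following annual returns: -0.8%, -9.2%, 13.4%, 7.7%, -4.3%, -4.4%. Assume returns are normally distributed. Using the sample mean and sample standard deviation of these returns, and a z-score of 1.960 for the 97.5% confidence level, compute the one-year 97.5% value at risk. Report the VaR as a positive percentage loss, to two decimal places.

Mean return r̄ = 2.40 / 6 = 0.4000%
Sample σ = √[Σ(r − r̄)² / 5] = √[361.0200 / 5] = √72.2040 = 8.4973%
VaR = −(r̄ − z·σ) = −(0.4000 − 1.960 × 8.4973) = −(-16.2547) = 16.2547%

16.25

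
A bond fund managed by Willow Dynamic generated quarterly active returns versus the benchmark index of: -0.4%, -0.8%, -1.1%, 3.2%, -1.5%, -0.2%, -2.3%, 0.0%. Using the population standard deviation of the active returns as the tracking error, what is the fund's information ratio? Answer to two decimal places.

r̄ = (-0.4 − 0.8 − 1.1 + 3.2 − 1.5 − 0.2 − 2.3 + 0) / 8 = -3.10 / 8 = -0.3875%
Σ(r − r̄)² = (-0.4 − (-0.3875))² + (-0.8 − (-0.3875))² + … = 18.6288
population σ = √(18.6288 / 8) = √2.3286 = 1.5260%
IR = r̄ / tracking error = -0.3875 / 1.5260 = -0.2539

-0.25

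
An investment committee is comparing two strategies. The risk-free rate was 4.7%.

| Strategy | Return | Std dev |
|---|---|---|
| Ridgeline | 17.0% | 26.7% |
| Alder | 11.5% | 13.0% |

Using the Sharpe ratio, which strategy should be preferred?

Ridgeline: Sharpe ratio = (17.0% − 4.7%) / 26.7% = 0.461
Alder: Sharpe ratio = (11.5% − 4.7%) / 13.0% = 0.523
Highest: Alder (0.523).

Alder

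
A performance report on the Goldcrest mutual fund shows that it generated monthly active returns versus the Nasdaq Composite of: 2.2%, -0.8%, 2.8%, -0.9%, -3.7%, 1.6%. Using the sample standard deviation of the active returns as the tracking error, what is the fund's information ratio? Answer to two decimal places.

r̄ = (2.2 − 0.8 + 2.8 − 0.9 − 3.7 + 1.6) / 6 = 0.2000%
Sample σ = √[Σ(r − r̄)² / 5] = √[30.1400 / 5] = √6.0280 = 2.4552%
IR = r̄ / tracking error = 0.2000 / 2.4552 = 0.0815

0.08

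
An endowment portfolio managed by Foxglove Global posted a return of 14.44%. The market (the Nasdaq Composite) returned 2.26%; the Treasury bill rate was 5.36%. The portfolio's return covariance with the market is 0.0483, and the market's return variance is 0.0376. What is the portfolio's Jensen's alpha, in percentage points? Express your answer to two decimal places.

β = Cov / Var = 0.0483 / 0.0376 = 1.2846
E[R] = Rf + β(Rm − Rf) = 5.36% + 1.2846 × (2.26% − 5.36%) = 1.3777%
α = Rp − E[R] = 14.44% − 1.3777% = 13.0623

13.06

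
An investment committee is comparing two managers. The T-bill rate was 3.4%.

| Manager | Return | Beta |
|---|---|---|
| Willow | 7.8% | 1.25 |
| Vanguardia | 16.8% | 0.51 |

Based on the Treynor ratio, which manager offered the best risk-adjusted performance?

Willow: Treynor = (7.8% − 3.4%) / 1.25 = 3.520
Vanguardia: Treynor = (16.8% − 3.4%) / 0.51 = 26.275
Highest: Vanguardia (26.275).

Vanguardia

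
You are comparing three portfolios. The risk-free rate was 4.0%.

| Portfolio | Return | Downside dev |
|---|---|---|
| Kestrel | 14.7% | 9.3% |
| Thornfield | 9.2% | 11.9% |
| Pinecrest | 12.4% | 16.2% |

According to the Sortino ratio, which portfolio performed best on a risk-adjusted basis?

Kestrel: Sortino ratio = (14.7% − 4.0%) / 9.3% = 1.151
Thornfield: Sortino ratio = (9.2% − 4.0%) / 11.9% = 0.437
Pinecrest: Sortino ratio = (12.4% − 4.0%) / 16.2% = 0.519
Highest: Kestrel (1.151).

Kestrel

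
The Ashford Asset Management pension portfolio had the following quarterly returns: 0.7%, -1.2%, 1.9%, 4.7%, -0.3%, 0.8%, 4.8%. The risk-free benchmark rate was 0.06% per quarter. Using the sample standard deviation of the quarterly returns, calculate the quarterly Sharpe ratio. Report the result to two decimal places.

0.67

μ = (0.7 − 1.2 + 1.9 + 4.7 − 0.3 + 0.8 + 4.8) / 7 = 1.6286%
Σ(r − μ)² = (0.7 − 1.6286)² + (-1.2 − 1.6286)² + (1.9 − 1.6286)² + … = 32.8343
sample σ = √(32.8343 / 6) = √5.4724 = 2.3393%
Sharpe = (μ − rf) / σ = (1.6286 − 0.06) / 2.3393 = 1.5686 / 2.3393 = 0.6705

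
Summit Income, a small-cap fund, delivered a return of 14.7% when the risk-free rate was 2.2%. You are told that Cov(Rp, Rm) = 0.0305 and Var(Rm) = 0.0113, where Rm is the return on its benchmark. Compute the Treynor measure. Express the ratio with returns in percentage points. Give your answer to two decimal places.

4.63

β = Cov / Var = 0.0305 / 0.0113 = 2.6991
Treynor = (Rp − Rf) / β = (14.7% − 2.2%) / 2.6991 = 12.50 / 2.6991 = 4.6312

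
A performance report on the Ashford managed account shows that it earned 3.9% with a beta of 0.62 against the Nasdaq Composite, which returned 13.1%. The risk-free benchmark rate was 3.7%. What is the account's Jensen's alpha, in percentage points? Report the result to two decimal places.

-5.63

CAPM expected return = Rf + β(Rm − Rf) = 3.7% + 0.62 × (13.1% − 3.7%) = 3.7 + 0.62 × 9.40 = 9.5280%
Jensen's α = Rp − E[R] = 3.9% − 9.5280% = -5.6280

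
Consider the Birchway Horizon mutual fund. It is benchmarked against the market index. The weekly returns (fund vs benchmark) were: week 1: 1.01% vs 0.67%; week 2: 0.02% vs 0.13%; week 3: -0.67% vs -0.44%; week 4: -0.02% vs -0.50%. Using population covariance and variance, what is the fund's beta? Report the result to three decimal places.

r̄p = 0.0850%,  r̄m = -0.0350%
Cov = Σ(rp − r̄p)(rm − r̄m) / 4 = 0.2490
Var(rm) = Σ(rm − r̄m)² / 4 = 0.2261
β = Cov / Var = 0.2490 / 0.2261 = 1.1013

1.101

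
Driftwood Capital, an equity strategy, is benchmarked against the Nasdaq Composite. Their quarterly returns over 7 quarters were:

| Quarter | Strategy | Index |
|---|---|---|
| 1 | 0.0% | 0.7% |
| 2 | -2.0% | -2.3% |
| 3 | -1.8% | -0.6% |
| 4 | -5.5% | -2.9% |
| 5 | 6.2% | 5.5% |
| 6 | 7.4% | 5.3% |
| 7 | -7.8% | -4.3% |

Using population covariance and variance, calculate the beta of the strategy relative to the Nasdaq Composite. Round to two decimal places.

r̄p = -0.5000%,  r̄m = 0.2000%
Cov = Σ(rp − r̄p)(rm − r̄m) / 7 = 18.4557
Var(rm) = Σ(rm − r̄m)² / 7 = 13.0143
β = Cov / Var = 18.4557 / 13.0143 = 1.4181

1.42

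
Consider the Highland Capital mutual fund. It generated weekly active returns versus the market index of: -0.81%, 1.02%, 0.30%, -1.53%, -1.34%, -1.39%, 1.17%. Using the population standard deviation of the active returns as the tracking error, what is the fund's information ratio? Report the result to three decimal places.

-0.339

r̄ = (-0.81 + 1.02 + 0.3 − 1.53 − 1.34 − 1.39 + 1.17) / 7 = -0.3686%
Σ(r − r̄)² = (-0.81 − (-0.3686))² + (1.02 − (-0.3686))² + (0.3 − (-0.3686))² + … = 8.2731
σ = √[8.2731 / 7] = 1.0871%
IR = r̄ / tracking error = -0.3686 / 1.0871 = -0.3391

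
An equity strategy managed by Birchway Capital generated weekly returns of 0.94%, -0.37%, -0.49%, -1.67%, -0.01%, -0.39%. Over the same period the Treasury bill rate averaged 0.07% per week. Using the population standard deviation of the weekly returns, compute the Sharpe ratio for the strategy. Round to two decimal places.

r̄ = (0.94 − 0.37 − 0.49 − 1.67 − 0.01 − 0.39) / 6 = -0.3317%
Population σ = √[Σ(r − r̄)² / 6] = √[3.5417 / 6] = √0.5903 = 0.7683%
Sharpe = (r̄ − rf) / σ = (-0.3317 − 0.07) / 0.7683 = -0.4017 / 0.7683 = -0.5228

-0.52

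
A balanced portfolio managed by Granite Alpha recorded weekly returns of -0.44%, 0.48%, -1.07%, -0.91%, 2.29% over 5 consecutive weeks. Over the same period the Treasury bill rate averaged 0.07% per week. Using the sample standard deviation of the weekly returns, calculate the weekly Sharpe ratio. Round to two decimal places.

Mean return r̄ = 0.350 / 5 = 0.0700%
Σ(r − r̄)² = (-0.44 − 0.0700)² + (0.48 − 0.0700)² + (-1.07 − 0.0700)² + … = 7.6166
sample σ = √(7.6166 / 4) = √1.9042 = 1.3799%
Sharpe = (r̄ − rf) / σ = (0.0700 − 0.07) / 1.3799 = 0.0000 / 1.3799 = 0.0000

0.00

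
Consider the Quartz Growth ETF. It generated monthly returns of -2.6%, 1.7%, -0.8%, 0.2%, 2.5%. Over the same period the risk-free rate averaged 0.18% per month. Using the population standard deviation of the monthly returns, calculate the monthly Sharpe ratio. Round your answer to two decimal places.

r̄ = (-2.6 + 1.7 − 0.8 + 0.2 + 2.5) / 5 = 0.2000%
Population std dev = √[16.3800 / 5] = 1.8100%
Sharpe = (r̄ − rf) / σ = (0.2000 − 0.18) / 1.8100 = 0.0200 / 1.8100 = 0.0110

0.01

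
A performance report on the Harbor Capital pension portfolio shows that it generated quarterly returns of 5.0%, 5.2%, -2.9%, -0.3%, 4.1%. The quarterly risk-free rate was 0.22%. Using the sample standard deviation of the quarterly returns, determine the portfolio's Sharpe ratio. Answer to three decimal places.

0.551

Mean return r̄ = 11.10 / 5 = 2.2200%
Sample std dev = √[52.7080 / 4] = 3.6300%
Sharpe = (r̄ − rf) / σ = (2.2200 − 0.22) / 3.6300 = 2.0000 / 3.6300 = 0.5510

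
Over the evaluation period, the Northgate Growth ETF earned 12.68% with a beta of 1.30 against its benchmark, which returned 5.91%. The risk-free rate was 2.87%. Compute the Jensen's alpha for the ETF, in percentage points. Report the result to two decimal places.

5.86

CAPM expected return = Rf + β(Rm − Rf) = 2.87% + 1.30 × (5.91% − 2.87%) = 2.87 + 1.30 × 3.04 = 6.8220%
Jensen's α = Rp − E[R] = 12.68% − 6.8220% = 5.8580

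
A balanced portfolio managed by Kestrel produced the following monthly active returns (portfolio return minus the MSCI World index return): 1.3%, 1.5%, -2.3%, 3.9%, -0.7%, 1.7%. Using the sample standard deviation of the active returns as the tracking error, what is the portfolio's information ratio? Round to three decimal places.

0.420

Mean return r̄ = 5.40 / 6 = 0.9000%
Sample σ = √[Σ(r − r̄)² / 5] = √[22.9600 / 5] = √4.5920 = 2.1429%
IR = r̄ / tracking error = 0.9000 / 2.1429 = 0.4200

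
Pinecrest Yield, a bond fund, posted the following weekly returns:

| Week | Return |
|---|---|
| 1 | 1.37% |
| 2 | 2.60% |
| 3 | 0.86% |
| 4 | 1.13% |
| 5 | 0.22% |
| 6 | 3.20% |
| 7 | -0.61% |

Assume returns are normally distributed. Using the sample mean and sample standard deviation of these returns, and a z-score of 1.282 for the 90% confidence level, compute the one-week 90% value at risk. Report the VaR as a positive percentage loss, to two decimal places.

0.43

r̄ = (1.37 + 2.6 + 0.86 + 1.13 + 0.22 + 3.2 − 0.61) / 7 = 8.770 / 7 = 1.2529%
Σ(r − r̄)² = (1.37 − 1.2529)² + (2.6 − 1.2529)² + … = 10.3263
sample σ = √(10.3263 / 6) = √1.7211 = 1.3119%
VaR = −(r̄ − z·σ) = −(1.2529 − 1.282 × 1.3119) = −(-0.4290) = 0.4290%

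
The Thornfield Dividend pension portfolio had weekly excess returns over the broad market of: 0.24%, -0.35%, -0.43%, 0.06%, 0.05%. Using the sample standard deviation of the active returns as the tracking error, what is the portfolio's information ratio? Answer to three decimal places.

Mean return μ = -0.430 / 5 = -0.0860%
Sample σ = √[Σ(r − μ)² / 4] = √[0.3341 / 4] = √0.0835 = 0.2890%
IR = μ / tracking error = -0.0860 / 0.2890 = -0.2976

-0.298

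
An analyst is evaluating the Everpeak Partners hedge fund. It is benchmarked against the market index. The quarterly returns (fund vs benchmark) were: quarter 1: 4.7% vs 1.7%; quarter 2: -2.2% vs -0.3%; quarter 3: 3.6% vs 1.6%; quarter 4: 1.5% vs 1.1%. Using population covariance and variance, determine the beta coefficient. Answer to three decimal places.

r̄p = 1.9000%,  r̄m = 1.0250%
Cov = Σ(rp − r̄p)(rm − r̄m) / 4 = 2.0675
Var(rm) = Σ(rm − r̄m)² / 4 = 0.6369
β = Cov / Var = 2.0675 / 0.6369 = 3.2462

3.246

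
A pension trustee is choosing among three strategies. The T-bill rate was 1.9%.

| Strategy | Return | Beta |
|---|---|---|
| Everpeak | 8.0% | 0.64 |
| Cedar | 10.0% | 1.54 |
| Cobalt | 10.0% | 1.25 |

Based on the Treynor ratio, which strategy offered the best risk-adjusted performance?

Everpeak

Everpeak: Treynor = (8.0% − 1.9%) / 0.64 = 9.531
Cedar: Treynor = (10.0% − 1.9%) / 1.54 = 5.260
Cobalt: Treynor = (10.0% − 1.9%) / 1.25 = 6.480
Highest: Everpeak (9.531).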